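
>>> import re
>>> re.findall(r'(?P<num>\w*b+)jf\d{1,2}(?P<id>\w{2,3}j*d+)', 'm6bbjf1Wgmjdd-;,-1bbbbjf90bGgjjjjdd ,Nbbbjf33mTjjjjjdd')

[('m6bb', 'Wgmjdd'), ('1bbbb', 'bGgjjjjdd'), ('Nbbb', 'mTjjjjjdd')]

This matches zero or more of a word character, then one or more of the literal 'b' (captured as 'num'); then the literal 'jf', then 1 to 2 of a digit; then 2 to 3 of a word character, then zero or more of the literal 'j', then one or more of the literal 'd' (captured as 'id').
Matches: at [0:13] match 'm6bbjf1Wgmjdd', groups = ('m6bb', 'Wgmjdd'); at [17:35] match '1bbbbjf90bGgjjjjdd', groups = ('1bbbb', 'bGgjjjjdd'); at [37:54] match 'Nbbbjf33mTjjjjjdd', groups = ('Nbbb', 'mTjjjjjdd').
`findall` packs the 2 group values into a tuple for every match.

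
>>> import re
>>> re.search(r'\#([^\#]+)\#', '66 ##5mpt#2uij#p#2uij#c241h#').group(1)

`search` walks the string left to right and returns the first match it finds.
The match spans [4:10] → '#5mpt#'.
Captured: group 1 = '5mpt'.

'5mpt'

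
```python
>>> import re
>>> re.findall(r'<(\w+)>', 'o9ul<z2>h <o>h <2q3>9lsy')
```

Because there's exactly one group, `findall` drops the full match and keeps group 1 from each hit.

['z2', 'o', '2q3']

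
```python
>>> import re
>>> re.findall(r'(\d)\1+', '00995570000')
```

['0', '9', '5', '0']

The backreference `\1` re-matches whatever the first group consumed, character for character.
Walking the string: at [0:2] match '00', group 1 = '0'; at [2:4] match '99', group 1 = '9'; at [4:6] match '55', group 1 = '5'; at [7:11] match '0000', group 1 = '0'.
With a single group, `findall` returns only what that group captured — 4 items.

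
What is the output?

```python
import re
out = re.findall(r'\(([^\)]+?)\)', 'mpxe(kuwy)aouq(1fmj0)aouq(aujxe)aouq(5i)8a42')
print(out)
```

`findall` collects group 1 from each match (4 total).

['kuwy', '1fmj0', 'aujxe', '5i']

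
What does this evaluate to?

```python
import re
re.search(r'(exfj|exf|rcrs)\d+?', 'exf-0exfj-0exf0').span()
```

(11, 15)

`re.search` scans for the first position where the pattern succeeds.
The match spans [11:15] → 'exf0'.
Captured: group 1 = 'exf'.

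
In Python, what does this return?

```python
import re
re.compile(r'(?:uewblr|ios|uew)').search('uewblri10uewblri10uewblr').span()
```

Alternation isn't longest-match — the leftmost alternative that fits at this position is chosen.
The match spans [0:6] → 'uewblr'.

(0, 6)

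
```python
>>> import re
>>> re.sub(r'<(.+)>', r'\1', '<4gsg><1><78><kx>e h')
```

Each match is replaced using the text its own group 1 captured.

'4gsg><1><78><kxe h'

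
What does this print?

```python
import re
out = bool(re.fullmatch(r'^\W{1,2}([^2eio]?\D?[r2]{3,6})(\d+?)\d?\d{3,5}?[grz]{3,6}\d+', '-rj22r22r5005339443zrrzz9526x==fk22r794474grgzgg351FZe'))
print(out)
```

False

Pattern: anchored at the start of the string; then 1 to 2 of a non-word character; then optionally any character except [2eio], then optionally a non-digit, then 3 to 6 of one of [r2] (captured); then one or more of a digit (lazy) (captured); then optionally a digit; then 3 to 5 of a digit (lazy); then 3 to 6 of one of [grz], then one or more of a digit.
`re.fullmatch` is like wrapping the pattern in `^…$` (in single-line mode).
Here there's no way to consume every character, so the call returns None, and `bool(None)` is False.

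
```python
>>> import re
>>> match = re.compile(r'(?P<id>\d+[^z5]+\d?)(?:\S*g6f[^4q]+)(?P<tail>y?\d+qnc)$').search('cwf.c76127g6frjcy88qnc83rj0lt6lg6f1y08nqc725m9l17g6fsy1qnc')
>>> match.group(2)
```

'1qnc'

The match spans [5:58] → '76127g6frjcy88qnc83rj0lt6lg6f1y08nqc725m9l17g6fsy1qnc'.
Captured: group 1 = '76127g6frjcy88qnc83rj0lt6lg6f1y08nqc725', group 2 = '1qnc'.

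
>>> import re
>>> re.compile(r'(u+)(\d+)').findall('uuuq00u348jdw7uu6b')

2 groups means each result is a tuple of 2 captured strings — 2 here.

[('u', '348'), ('uu', '6')]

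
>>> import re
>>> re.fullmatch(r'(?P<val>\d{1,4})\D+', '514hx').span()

For `fullmatch`, every character of the input must be accounted for by the pattern.
The match spans [0:5] → '514hx'.

(0, 5)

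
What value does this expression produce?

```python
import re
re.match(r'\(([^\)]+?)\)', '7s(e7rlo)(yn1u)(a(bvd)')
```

None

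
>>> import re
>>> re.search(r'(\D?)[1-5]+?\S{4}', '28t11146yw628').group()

The pattern matches optionally a non-digit (captured); then one or more of a character in [1-5] (lazy), then exactly 4 of a non-whitespace character.
`re.search` tries every starting position until one works.
The match spans [0:5] → '28t11'.
Captured: group 1 = ''.

'28t11'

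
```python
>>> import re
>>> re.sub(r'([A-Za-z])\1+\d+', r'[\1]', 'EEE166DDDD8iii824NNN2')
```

'[E][D][i][N]'

A backreference is literal: `\1` must see the identical characters the first group matched.
Matches: at [0:6] → 'EEE166'; at [6:11] → 'DDDD8'; at [11:17] → 'iii824'; at [17:21] → 'NNN2'.
`\1` in the replacement pulls in group 1's text for each match.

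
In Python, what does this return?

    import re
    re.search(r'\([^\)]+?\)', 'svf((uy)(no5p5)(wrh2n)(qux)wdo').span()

`re.search` tries every starting position until one works.
The match spans [3:8] → '((uy)'.

(3, 8)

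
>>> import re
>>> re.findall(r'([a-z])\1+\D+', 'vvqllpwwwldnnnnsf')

After group 1 captures some text, `\1` only succeeds where that same text appears again.
Scanning left to right: at [0:17] match 'vvqllpwwwldnnnnsf', group 1 = 'v'.
With a single group, `findall` returns only what that group captured — 1 item.

['v']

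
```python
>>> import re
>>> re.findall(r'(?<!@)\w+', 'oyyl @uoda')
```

A negative assertion filters positions out without eating any characters.
Scanning left to right: at [0:4] → 'oyyl'; at [7:10] → 'oda'.
`findall` yields the raw match text (2 of them) because the pattern has no groups.

['oyyl', 'oda']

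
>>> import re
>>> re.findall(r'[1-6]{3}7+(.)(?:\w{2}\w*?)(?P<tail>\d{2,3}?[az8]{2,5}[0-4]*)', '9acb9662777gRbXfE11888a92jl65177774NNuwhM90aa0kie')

[('g', '11888a'), ('4', '90aa0')]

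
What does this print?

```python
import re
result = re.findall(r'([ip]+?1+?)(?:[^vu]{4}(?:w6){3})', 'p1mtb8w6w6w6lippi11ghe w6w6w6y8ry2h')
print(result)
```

The pattern matches one or more of one of [ip] (lazy), then one or more of the literal '1' (lazy) (captured); then exactly 4 of any character except [vu], then the literal 'w6' repeated 3 times (non-capturing group).
With a single group, `findall` returns only what that group captured — 2 items.

['p1', 'ippi11']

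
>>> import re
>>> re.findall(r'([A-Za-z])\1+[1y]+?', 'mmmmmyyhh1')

After group 1 captures some text, `\1` only succeeds where that same text appears again.
Walking the string: at [0:6] match 'mmmmmy', group 1 = 'm'; at [7:10] match 'hh1', group 1 = 'h'.
With a single group, `findall` returns only what that group captured — 2 items.

['m', 'h']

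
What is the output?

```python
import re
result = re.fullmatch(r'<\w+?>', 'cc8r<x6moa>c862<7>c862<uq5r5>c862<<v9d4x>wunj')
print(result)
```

None

`fullmatch` succeeds only if the pattern covers the string from start to end.
Here the pattern can't cover the whole string, so the call returns None.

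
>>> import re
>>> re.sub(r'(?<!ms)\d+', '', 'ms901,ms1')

'ms9,ms1'

Because the assertion is negative and zero-width, positions next to the forbidden text are skipped.
Matches: at [3:5] → '01'.
`sub` substitutes '' at each match site.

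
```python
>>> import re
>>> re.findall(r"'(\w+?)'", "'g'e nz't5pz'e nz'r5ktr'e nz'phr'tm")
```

Walking the string: at [0:3] match "'g'", group 1 = 'g'; at [7:13] match "'t5pz'", group 1 = 't5pz'; at [17:24] match "'r5ktr'", group 1 = 'r5ktr'; at [28:33] match "'phr'", group 1 = 'phr'.
Because there's exactly one group, `findall` drops the full match and keeps group 1 from each hit.

['g', 't5pz', 'r5ktr', 'phr']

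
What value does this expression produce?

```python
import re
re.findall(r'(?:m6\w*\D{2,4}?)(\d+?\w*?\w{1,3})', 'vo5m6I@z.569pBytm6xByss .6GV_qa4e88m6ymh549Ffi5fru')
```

['569p', '6GV_', '5fru']

A `+?`/`*?`/`{m,n}?` starts at its minimum and grows only as far as needed for what follows to match.
`findall` collects group 1 from each match (3 total).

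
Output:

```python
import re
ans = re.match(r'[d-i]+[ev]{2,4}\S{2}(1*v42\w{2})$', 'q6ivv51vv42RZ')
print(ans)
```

With `match`, the pattern is implicitly anchored at the beginning.
Here the pattern fails at index 0, so the call returns None.

None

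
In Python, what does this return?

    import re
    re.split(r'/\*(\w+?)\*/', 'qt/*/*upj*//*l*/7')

With a capturing group present, the delimiter's captured portion is kept in the result list.

['qt/*', 'upj', '', 'l', '7']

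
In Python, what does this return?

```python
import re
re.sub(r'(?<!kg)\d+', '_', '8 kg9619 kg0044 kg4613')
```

'_ kg9_ kg0_ kg4_'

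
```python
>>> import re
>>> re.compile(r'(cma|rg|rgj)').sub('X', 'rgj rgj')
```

'Xj Xj'

The regex engine tests alternatives in the order written; an earlier branch that matches wins even if a later one would match more.
Matches: at [0:2] → 'rg'; at [4:6] → 'rg'.
Every occurrence is swapped for 'X'.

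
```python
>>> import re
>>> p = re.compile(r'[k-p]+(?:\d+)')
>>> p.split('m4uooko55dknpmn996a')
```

The pattern matches one or more of a character in [k-p]; then one or more of a digit (non-capturing group).
Matches to split on: at [0:2] → 'm4'; at [3:9] → 'ooko55'; at [10:18] → 'knpmn996'.
The string is cut at each match, leaving 4 pieces.

['', 'u', 'd', 'a']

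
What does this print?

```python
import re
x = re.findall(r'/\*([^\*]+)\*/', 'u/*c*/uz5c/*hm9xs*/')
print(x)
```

['c', 'hm9xs']

Scanning left to right: at [1:6] match '/*c*/', group 1 = 'c'; at [10:19] match '/*hm9xs*/', group 1 = 'hm9xs'.
Because there's exactly one group, `findall` drops the full match and keeps group 1 from each hit.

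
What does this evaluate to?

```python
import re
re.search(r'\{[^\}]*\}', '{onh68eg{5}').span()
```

(0, 11)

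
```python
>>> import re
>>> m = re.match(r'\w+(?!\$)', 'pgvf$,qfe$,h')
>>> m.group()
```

A negative assertion filters positions out without eating any characters.
`re.match` only tries the pattern at the start of the string.
The match spans [0:3] → 'pgv'.

'pgv'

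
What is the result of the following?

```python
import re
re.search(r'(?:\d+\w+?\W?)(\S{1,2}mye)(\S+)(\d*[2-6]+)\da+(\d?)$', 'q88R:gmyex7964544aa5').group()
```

'88R:gmyex7964544aa5'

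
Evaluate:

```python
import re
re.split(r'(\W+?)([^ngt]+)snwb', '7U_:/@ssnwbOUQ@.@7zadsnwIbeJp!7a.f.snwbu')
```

Pattern: one or more of a non-word character (lazy) (captured); then one or more of any character except [ngt] (captured); then the literal 'sn', then the literal 'wb'.
A non-greedy quantifier consumes as few characters as it can — just enough that the remainder of the pattern still matches from where it stops; whatever follows it matches normally.
Matches to split on: at [3:11] → ':/@ssnwb'; at [29:39] → '!7a.f.snwb'.
With a capturing group present, the delimiter's captured portion is kept in the result list.

['7U_', ':', '/@s', 'OUQ@.@7zadsnwIbeJp', '!', '7a.f.', 'u']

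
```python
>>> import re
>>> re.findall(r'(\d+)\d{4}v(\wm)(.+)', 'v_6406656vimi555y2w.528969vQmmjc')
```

[('640', 'im', 'i555y2w.528969vQmmjc')]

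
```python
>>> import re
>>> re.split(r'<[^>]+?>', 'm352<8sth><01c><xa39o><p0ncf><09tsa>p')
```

Matches to split on: at [4:10] → '<8sth>'; at [10:15] → '<01c>'; at [15:22] → '<xa39o>'; at [22:29] → '<p0ncf>'; at [29:36] → '<09tsa>'.
`split` removes every match and returns the 6 fragments in between.

['m352', '', '', '', '', 'p']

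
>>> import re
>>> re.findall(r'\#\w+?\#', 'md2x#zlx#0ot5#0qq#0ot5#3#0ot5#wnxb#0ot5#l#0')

With no groups in the pattern, `findall` gives back each whole match — 5 here.

['#zlx#', '#0qq#', '#3#', '#wnxb#', '#l#']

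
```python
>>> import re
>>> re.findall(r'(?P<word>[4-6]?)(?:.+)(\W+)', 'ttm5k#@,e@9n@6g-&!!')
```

The pattern matches optionally a character in [4-6] (captured as 'word'); then one or more of any character (non-capturing group); then one or more of a non-word character (captured).
Walking the string: at [0:19] match 'ttm5k#@,e@9n@6g-&!!', groups = ('', '!').
`findall` packs the 2 group values into a tuple for every match.

[('', '!')]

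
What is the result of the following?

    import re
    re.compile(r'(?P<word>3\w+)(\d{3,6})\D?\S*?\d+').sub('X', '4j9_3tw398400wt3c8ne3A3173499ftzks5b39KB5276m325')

This matches a literal '3', then one or more of a word character (captured as 'word'); then 3 to 6 of a digit (captured); then optionally a non-digit; then zero or more of a non-whitespace character (lazy); then one or more of a digit.
Matches: at [4:48] → '3tw398400wt3c8ne3A3173499ftzks5b39KB5276m325'.
`sub` substitutes 'X' at each match site.

'4j9_X'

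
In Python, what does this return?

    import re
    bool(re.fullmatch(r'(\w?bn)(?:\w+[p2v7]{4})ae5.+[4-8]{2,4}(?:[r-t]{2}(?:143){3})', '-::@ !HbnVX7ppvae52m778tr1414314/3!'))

False

`re.fullmatch` requires the pattern to consume the entire string.
Here the string isn't matched end-to-end, so the call returns None, and `bool(None)` is False.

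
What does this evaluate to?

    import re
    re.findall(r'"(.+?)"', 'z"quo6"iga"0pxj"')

Because there's exactly one group, `findall` drops the full match and keeps group 1 from each hit.

['quo6', '0pxj']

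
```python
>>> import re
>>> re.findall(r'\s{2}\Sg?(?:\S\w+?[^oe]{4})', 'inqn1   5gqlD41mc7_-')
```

['  5gqlD41m']

A non-greedy quantifier consumes as few characters as it can — just enough that the remainder of the pattern still matches from where it stops; whatever follows it matches normally.
`findall` yields the raw match text (1 of them) because the pattern has no groups.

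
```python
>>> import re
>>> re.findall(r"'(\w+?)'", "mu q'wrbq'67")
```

['wrbq']

Scanning left to right: at [4:10] match "'wrbq'", group 1 = 'wrbq'.
`findall` collects group 1 from the one match (1 total).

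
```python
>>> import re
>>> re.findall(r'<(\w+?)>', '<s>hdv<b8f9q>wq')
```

['s', 'b8f9q']

Walking the string: at [0:3] match '<s>', group 1 = 's'; at [6:13] match '<b8f9q>', group 1 = 'b8f9q'.
With a single group, `findall` returns only what that group captured — 2 items.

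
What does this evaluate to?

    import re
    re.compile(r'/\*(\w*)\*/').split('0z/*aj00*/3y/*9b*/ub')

The group in the pattern means `split` returns the separators' captures alongside the pieces.

['0z', 'aj00', '3y', '9b', 'ub']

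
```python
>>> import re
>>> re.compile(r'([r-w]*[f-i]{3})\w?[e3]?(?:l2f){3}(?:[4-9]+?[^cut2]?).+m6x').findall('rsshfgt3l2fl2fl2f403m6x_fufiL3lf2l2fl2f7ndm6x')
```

['rsshfg']

`findall` collects group 1 from the one match (1 total).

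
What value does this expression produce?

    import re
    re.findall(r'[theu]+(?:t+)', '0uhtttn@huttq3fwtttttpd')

This matches one or more of one of [theu]; then one or more of a literal 't' (non-capturing group).
Walking the string: at [1:6] → 'uhttt'; at [8:12] → 'hutt'; at [16:21] → 'ttttt'.
Since nothing is captured, `findall` lists the 3 matched substrings directly.

['uhttt', 'hutt', 'ttttt']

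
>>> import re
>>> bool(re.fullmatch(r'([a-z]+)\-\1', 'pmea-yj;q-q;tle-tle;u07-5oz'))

False

`re.fullmatch` requires the pattern to consume the entire string.
Here the pattern can't cover the whole string, so the call returns None, and `bool(None)` is False.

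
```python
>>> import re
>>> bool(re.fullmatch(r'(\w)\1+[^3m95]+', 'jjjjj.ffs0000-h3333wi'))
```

For `fullmatch`, every character of the input must be accounted for by the pattern.
Here the pattern can't cover the whole string, so the call returns None, and `bool(None)` is False.

False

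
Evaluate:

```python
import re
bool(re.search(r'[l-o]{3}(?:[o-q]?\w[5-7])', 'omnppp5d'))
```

False

Pattern: exactly 3 of a character in [l-o]; then optionally a character in [o-q], then a word character, then a character in [5-7] (non-capturing group).
`re.search` scans for the first position where the pattern succeeds.
Here the pattern never matches, so the call returns None, and `bool(None)` is False.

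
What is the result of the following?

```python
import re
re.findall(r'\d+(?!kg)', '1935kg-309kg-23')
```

['193', '30', '23']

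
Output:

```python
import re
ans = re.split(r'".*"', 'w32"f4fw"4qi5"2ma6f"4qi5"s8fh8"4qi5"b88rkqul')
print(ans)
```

['w32', 'b88rkqul']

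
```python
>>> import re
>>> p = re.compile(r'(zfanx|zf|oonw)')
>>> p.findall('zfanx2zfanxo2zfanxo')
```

The regex engine tests alternatives in the order written; an earlier branch that matches wins even if a later one would match more.
Walking the string: at [0:5] match 'zfanx', group 1 = 'zfanx'; at [6:11] match 'zfanx', group 1 = 'zfanx'; at [13:18] match 'zfanx', group 1 = 'zfanx'.
Because there's exactly one group, `findall` drops the full match and keeps group 1 from each hit.

['zfanx', 'zfanx', 'zfanx']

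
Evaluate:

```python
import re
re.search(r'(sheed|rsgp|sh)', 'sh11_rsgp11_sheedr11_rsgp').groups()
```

('sh',)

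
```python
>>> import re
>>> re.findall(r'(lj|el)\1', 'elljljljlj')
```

['lj', 'lj']

After group 1 captures some text, `\1` only succeeds where that same text appears again.
With a single group, `findall` returns only what that group captured — 2 items.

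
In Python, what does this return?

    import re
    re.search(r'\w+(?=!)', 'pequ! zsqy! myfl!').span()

(0, 4)

Because the assertion is zero-width, the text it checks is not consumed and won't appear in the result.
Unlike `match`, `search` isn't anchored — it looks for the pattern anywhere in the string.
The match spans [0:4] → 'pequ'.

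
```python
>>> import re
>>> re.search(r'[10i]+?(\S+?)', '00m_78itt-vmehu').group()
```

'00'

Pattern: one or more of one of [10i] (lazy); then one or more of a non-whitespace character (lazy) (captured).
Because the quantifier is non-greedy, it stops expanding at the earliest point where the rest of the pattern can succeed.
Unlike `match`, `search` isn't anchored — it looks for the pattern anywhere in the string.
The match spans [0:2] → '00'.
Captured: group 1 = '0'.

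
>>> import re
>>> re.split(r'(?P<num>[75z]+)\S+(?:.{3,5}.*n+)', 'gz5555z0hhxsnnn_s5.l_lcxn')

['g', 'z5555z', '']

This matches one or more of one of [75z] (captured as 'num'); then one or more of a non-whitespace character; then 3 to 5 of any character, then zero or more of any character, then one or more of a literal 'n' (non-capturing group).
Matches to split on: at [1:25] → 'z5555z0hhxsnnn_s5.l_lcxn'.
`re.split` interleaves the captured-group text with the surrounding fragments.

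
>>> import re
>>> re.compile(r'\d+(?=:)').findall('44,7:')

['7']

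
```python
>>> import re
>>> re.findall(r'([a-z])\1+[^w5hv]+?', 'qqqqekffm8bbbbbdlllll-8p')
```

After group 1 captures some text, `\1` only succeeds where that same text appears again.
Walking the string: at [0:5] match 'qqqqe', group 1 = 'q'; at [6:9] match 'ffm', group 1 = 'f'; at [10:16] match 'bbbbbd', group 1 = 'b'; at [16:22] match 'lllll-', group 1 = 'l'.
`findall` collects group 1 from each match (4 total).

['q', 'f', 'b', 'l']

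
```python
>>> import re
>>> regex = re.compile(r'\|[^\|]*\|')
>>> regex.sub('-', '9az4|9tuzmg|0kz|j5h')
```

'9az4-0kz|j5h'

Matches: at [4:12] → '|9tuzmg|'.
`sub` substitutes '-' at each match site.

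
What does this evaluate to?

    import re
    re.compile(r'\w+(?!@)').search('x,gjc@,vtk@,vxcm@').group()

'x'

Because the assertion is negative and zero-width, positions next to the forbidden text are skipped.
`re.search` tries every starting position until one works.
The match spans [0:1] → 'x'.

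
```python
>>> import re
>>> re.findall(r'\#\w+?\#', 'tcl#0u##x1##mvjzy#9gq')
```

['#0u#', '#x1#', '#mvjzy#']

Matches: at [3:7] → '#0u#'; at [7:11] → '#x1#'; at [11:18] → '#mvjzy#'.
`findall` yields the raw match text (3 of them) because the pattern has no groups.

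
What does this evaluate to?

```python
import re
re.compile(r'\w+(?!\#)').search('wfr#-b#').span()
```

(0, 2)

Because the assertion is negative and zero-width, positions next to the forbidden text are skipped.
The match spans [0:2] → 'wf'.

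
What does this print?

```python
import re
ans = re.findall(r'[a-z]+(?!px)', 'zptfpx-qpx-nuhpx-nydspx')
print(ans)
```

['zptfpx', 'qpx', 'nuhpx', 'nydspx']

`(?!…)`/`(?<!…)` only lets a position through if the neighbouring text does NOT match; no characters are consumed.
With no groups in the pattern, `findall` gives back each whole match — 4 here.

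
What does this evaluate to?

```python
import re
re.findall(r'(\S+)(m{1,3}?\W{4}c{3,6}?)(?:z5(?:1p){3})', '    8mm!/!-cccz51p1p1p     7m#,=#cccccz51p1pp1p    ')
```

[('8m', 'm!/!-ccc')]

The pattern matches one or more of a non-whitespace character (captured); then 1 to 3 of the literal 'm' (lazy), then exactly 4 of a non-word character, then 3 to 6 of the literal 'c' (lazy) (captured); then the literal 'z5', then the literal '1p' repeated 3 times (non-capturing group).
Walking the string: at [4:22] match '8mm!/!-cccz51p1p1p', groups = ('8m', 'm!/!-ccc').
2 groups means the one result is a tuple of 2 captured strings — 1 here.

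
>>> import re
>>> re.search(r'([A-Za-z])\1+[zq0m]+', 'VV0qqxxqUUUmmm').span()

`\1` is not a pattern — it's the concrete string captured by group 1, re-applied verbatim.
`re.search` tries every starting position until one works.
The match spans [0:5] → 'VV0qq'.
Captured: group 1 = 'V'.

(0, 5)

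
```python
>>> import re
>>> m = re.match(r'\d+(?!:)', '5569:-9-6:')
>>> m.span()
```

(0, 3)

With `match`, the pattern is implicitly anchored at the beginning.
The match spans [0:3] → '556'.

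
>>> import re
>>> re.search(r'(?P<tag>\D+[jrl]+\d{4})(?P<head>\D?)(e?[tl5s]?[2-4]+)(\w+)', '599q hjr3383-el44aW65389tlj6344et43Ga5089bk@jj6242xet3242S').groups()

('q hjr3383', '-', 'el44', 'aW65389tlj6344et43Ga5089bk')

Pattern: one or more of a non-digit, then one or more of one of [jrl], then exactly 4 of a digit (captured as 'tag'); then optionally a non-digit (captured as 'head'); then optionally a literal 'e', then optionally one of [tl5s], then one or more of a character in [2-4] (captured); then one or more of a word character (captured).
`re.search` tries every starting position until one works.
The match spans [3:43] → 'q hjr3383-el44aW65389tlj6344et43Ga5089bk'.
Captured: group 1 = 'q hjr3383', group 2 = '-', group 3 = 'el44', group 4 = 'aW65389tlj6344et43Ga5089bk'.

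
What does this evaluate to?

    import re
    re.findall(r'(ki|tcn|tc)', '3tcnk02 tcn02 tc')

Alternation tries branches left to right and keeps the first one that lets the overall match succeed at that position.
Because there's exactly one group, `findall` drops the full match and keeps group 1 from each hit.

['tcn', 'tcn', 'tc']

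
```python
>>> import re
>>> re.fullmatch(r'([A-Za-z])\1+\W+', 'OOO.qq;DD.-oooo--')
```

`fullmatch` succeeds only if the pattern covers the string from start to end.
Here the string isn't matched end-to-end, so the call returns None.

None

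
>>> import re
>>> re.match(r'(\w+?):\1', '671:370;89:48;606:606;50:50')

A backreference is literal: `\1` must see the identical characters the first group matched.
With `match`, the pattern is implicitly anchored at the beginning.
Here the string doesn't start with a match, so the call returns None.

None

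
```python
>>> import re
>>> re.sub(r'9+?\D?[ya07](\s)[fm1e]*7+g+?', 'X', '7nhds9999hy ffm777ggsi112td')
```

'7nhdsXgsi112td'

This matches one or more of the literal '9' (lazy), then optionally a non-digit, then one of [ya07]; then whitespace (captured); then zero or more of one of [fm1e], then one or more of the literal '7', then one or more of a literal 'g' (lazy).
Lazy quantifiers expand one character at a time until the remainder of the pattern can match.
Matches: at [5:19] → '9999hy ffm777g'.
Every occurrence is swapped for 'X'.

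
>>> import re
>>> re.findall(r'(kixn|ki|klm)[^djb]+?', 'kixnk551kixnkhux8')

`|` is ordered: at each position the engine commits to the first alternative that works.
Scanning left to right: at [0:5] match 'kixnk', group 1 = 'kixn'; at [8:13] match 'kixnk', group 1 = 'kixn'.
With a single group, `findall` returns only what that group captured — 2 items.

['kixn', 'kixn']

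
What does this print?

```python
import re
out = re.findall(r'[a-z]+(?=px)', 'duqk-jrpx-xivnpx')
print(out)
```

['jr', 'xivn']

The positive lookaround only admits positions where the adjacent text matches; those characters stay outside the span.
With no groups in the pattern, `findall` gives back each whole match — 2 here.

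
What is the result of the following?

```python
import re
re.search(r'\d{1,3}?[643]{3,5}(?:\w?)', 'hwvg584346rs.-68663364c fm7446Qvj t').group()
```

Pattern: 1 to 3 of a digit (lazy), then 3 to 5 of one of [643]; then optionally a word character (non-capturing group).
`re.search` scans for the first position where the pattern succeeds.
The match spans [4:11] → '584346r'.

'584346r'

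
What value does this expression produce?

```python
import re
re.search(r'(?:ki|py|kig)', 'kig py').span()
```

The regex engine tests alternatives in the order written; an earlier branch that matches wins even if a later one would match more.
`re.search` scans for the first position where the pattern succeeds.
The match spans [0:2] → 'ki'.

(0, 2)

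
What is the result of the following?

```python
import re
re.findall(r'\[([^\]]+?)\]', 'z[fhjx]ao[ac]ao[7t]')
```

['fhjx', 'ac', '7t']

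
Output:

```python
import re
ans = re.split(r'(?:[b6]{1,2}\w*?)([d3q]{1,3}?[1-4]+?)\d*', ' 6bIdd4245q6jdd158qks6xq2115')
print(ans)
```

The pattern matches 1 to 2 of one of [b6], then zero or more of a word character (lazy) (non-capturing group); then 1 to 3 of one of [d3q] (lazy), then one or more of a character in [1-4] (lazy) (captured); then zero or more of a digit.
Because the quantifier is non-greedy, it stops expanding at the earliest point where the rest of the pattern can succeed.
Matches to split on: at [1:10] → '6bIdd4245'; at [11:18] → '6jdd158'; at [21:28] → '6xq2115'.
Because the pattern has a capturing group, `split` also inserts each captured text between the pieces.

[' ', 'dd4', 'q', 'dd1', 'qks', 'q2', '']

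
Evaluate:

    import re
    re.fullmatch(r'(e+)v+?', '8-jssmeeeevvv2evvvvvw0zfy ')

Pattern: one or more of a literal 'e' (captured); then one or more of a literal 'v' (lazy).
For `fullmatch`, every character of the input must be accounted for by the pattern.
Here there's no way to consume every character, so the call returns None.

None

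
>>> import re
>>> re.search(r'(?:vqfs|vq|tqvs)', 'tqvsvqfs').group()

'tqvs'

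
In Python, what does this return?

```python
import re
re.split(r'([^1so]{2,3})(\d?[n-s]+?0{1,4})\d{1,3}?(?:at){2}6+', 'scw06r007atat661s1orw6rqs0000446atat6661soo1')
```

['s', 'cw0', '6r00', '1s1o', 'rw6', 'rqs0000', '1soo1']

This matches 2 to 3 of any character except [1so] (captured); then optionally a digit, then one or more of a character in [n-s] (lazy), then 1 to 4 of a literal '0' (captured); then 1 to 3 of a digit (lazy), then the literal 'at' repeated 2 times, then one or more of a literal '6'.
Matches to split on: at [1:15] → 'cw06r007atat66'; at [19:39] → 'rw6rqs0000446atat666'.
The group in the pattern means `split` returns the separators' captures alongside the pieces.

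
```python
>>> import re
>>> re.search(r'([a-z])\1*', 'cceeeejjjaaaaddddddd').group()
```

The backreference `\1` re-matches whatever the first group consumed, character for character.
`re.search` scans for the first position where the pattern succeeds.
The match spans [0:2] → 'cc'.
Captured: group 1 = 'c'.

'cc'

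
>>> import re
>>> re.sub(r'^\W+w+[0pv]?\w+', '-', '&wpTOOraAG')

Pattern: anchored at the start of the string; then one or more of a non-word character; then one or more of the literal 'w', then optionally one of [0pv], then one or more of a word character.
Matches: at [0:10] → '&wpTOOraAG'.
Every occurrence is swapped for '-'.

'-'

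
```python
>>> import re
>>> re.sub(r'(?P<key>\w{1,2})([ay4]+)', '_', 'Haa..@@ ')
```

'_..@@ '

`sub` substitutes '_' at each match site.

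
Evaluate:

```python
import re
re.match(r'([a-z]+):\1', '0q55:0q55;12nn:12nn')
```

None

`\1` has to match the exact text group 1 already captured.
`re.match` only tries the pattern at the start of the string.
Here the pattern fails at index 0, so the call returns None.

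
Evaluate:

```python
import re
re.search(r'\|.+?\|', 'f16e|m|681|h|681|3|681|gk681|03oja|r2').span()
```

(4, 7)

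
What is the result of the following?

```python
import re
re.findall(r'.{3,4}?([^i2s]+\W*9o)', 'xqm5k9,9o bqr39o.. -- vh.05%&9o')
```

This matches 3 to 4 of any character (lazy); then one or more of any character except [i2s], then zero or more of a non-word character, then the literal '9o' (captured).
With the lazy modifier that quantifier settles for the fewest repetitions that let the rest of the pattern succeed (the atoms after it are unaffected and can still be greedy).
Matches: at [0:31] match 'xqm5k9,9o bqr39o.. -- vh.05%&9o', group 1 = '5k9,9o bqr39o.. -- vh.05%&9o'.
One capturing group, so `findall` returns just the captured substring from the one match — 1 in all.

['5k9,9o bqr39o.. -- vh.05%&9o']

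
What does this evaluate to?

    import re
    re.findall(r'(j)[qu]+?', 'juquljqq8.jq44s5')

Pattern: a literal 'j' (captured); then one or more of one of [qu] (lazy).
Walking the string: at [0:2] match 'ju', group 1 = 'j'; at [5:7] match 'jq', group 1 = 'j'; at [10:12] match 'jq', group 1 = 'j'.
One capturing group, so `findall` returns just the captured substring from each match — 3 in all.

['j', 'j', 'j']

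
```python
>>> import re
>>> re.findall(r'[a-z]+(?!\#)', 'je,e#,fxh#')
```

['je', 'fx']

`(?!…)`/`(?<!…)` only lets a position through if the neighbouring text does NOT match; no characters are consumed.
Since nothing is captured, `findall` lists the 2 matched substrings directly.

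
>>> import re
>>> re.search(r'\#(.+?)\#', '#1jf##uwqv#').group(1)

'1jf'

The match spans [0:5] → '#1jf#'.
Captured: group 1 = '1jf'.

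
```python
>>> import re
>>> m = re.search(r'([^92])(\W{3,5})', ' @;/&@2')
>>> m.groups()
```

The match spans [0:6] → ' @;/&@'.
Captured: group 1 = ' ', group 2 = '@;/&@'.

(' ', '@;/&@')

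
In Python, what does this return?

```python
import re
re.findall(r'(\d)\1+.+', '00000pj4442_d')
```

['0']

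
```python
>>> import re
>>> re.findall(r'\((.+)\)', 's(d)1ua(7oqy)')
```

['d)1ua(7oqy']

Because there's exactly one group, `findall` drops the full match and keeps group 1 from the one hit.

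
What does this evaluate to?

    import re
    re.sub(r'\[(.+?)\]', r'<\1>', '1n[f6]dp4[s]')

'1n<f6>dp4<s>'

Because the quantifier is non-greedy, it stops expanding at the earliest point where the rest of the pattern can succeed.
`\1` in the replacement pulls in group 1's text for each match.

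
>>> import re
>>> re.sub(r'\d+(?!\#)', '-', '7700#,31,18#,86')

A negative assertion filters positions out without eating any characters.
Matches: at [0:3] → '770'; at [6:8] → '31'; at [9:10] → '1'; at [13:15] → '86'.
Each match is replaced by '-'.

'-0#,-,-8#,-'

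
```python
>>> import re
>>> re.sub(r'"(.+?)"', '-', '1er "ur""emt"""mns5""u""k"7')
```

Each match is replaced by '-'.

'1er -----7'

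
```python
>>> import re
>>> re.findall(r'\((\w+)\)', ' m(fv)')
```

Matches: at [2:6] match '(fv)', group 1 = 'fv'.
With a single group, `findall` returns only what that group captured — 1 item.

['fv']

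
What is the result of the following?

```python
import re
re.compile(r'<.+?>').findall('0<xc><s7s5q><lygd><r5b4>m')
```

['<xc>', '<s7s5q>', '<lygd>', '<r5b4>']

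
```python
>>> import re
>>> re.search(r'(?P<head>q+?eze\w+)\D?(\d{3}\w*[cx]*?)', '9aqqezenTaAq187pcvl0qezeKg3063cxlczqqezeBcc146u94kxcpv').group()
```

'qqezenTaAq187pcvl0qezeKg3063cxlczqqezeBcc146u94kxcpv'

This matches one or more of a literal 'q' (lazy), then the literal 'eze', then one or more of a word character (captured as 'head'); then optionally a non-digit; then exactly 3 of a digit, then zero or more of a word character, then zero or more of one of [cx] (lazy) (captured).
The match spans [2:54] → 'qqezenTaAq187pcvl0qezeKg3063cxlczqqezeBcc146u94kxcpv'.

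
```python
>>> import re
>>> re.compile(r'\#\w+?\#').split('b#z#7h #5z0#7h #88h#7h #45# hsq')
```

['b', '7h ', '7h ', '7h ', ' hsq']

Matches to split on: at [1:4] → '#z#'; at [7:12] → '#5z0#'; at [15:20] → '#88h#'; at [23:27] → '#45#'.
Each match becomes a cut point; 5 segments remain.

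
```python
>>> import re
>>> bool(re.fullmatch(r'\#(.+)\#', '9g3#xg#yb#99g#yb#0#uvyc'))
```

False

For `fullmatch`, every character of the input must be accounted for by the pattern.
Here the string isn't matched end-to-end, so the call returns None, and `bool(None)` is False.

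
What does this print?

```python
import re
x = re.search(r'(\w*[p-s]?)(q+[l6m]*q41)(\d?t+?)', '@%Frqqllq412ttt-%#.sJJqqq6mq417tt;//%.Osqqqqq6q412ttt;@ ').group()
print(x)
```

Frqqllq412t

Pattern: zero or more of a word character, then optionally a character in [p-s] (captured); then one or more of the literal 'q', then zero or more of one of [l6m], then the literal 'q41' (captured); then optionally a digit, then one or more of the literal 't' (lazy) (captured).
With the lazy modifier that quantifier settles for the fewest repetitions that let the rest of the pattern succeed (the atoms after it are unaffected and can still be greedy).
`re.search` scans for the first position where the pattern succeeds.
The match spans [2:13] → 'Frqqllq412t'.
Captured: group 1 = 'Frq', group 2 = 'qllq41', group 3 = '2t'.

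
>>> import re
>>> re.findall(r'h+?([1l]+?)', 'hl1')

['l']

The pattern matches one or more of a literal 'h' (lazy); then one or more of one of [1l] (lazy) (captured).
Lazy quantifiers expand one character at a time until the remainder of the pattern can match.
Matches: at [0:2] match 'hl', group 1 = 'l'.
`findall` collects group 1 from the one match (1 total).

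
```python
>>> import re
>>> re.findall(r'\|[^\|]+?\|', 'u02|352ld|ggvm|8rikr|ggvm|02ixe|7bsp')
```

['|352ld|', '|8rikr|', '|02ixe|']

Walking the string: at [3:10] → '|352ld|'; at [14:21] → '|8rikr|'; at [25:32] → '|02ixe|'.
Since nothing is captured, `findall` lists the 3 matched substrings directly.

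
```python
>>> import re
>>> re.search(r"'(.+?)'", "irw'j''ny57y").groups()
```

('j',)

The match spans [3:6] → "'j'".
Captured: group 1 = 'j'.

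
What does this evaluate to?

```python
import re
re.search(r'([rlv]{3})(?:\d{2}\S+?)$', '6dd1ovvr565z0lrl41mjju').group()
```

Pattern: exactly 3 of one of [rlv] (captured); then exactly 2 of a digit, then one or more of a non-whitespace character (lazy) (non-capturing group); then anchored at the end.
`search` walks the string left to right and returns the first match it finds.
The match spans [5:22] → 'vvr565z0lrl41mjju'.
Captured: group 1 = 'vvr'.

'vvr565z0lrl41mjju'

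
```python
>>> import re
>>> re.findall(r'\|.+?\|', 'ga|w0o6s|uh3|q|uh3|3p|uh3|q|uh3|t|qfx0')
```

['|w0o6s|', '|q|', '|3p|', '|q|', '|t|']

A non-greedy quantifier consumes as few characters as it can — just enough that the remainder of the pattern still matches from where it stops; whatever follows it matches normally.
Scanning left to right: at [2:9] → '|w0o6s|'; at [12:15] → '|q|'; at [18:22] → '|3p|'; at [25:28] → '|q|'; at [31:34] → '|t|'.
No capturing groups, so `findall` returns the 5 full match strings.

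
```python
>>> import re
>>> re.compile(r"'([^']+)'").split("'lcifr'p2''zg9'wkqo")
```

The group in the pattern means `split` returns the separators' captures alongside the pieces.

['', 'lcifr', "p2'", 'zg9', 'wkqo']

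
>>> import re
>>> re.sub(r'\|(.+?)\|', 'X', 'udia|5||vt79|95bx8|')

Matches: at [4:7] → '|5|'; at [7:13] → '|vt79|'.
Each match is replaced by 'X'.

'udiaXX95bx8|'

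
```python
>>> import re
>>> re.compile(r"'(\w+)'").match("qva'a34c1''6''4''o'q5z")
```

None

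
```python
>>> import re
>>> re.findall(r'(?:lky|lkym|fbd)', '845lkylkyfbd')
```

['lky', 'lky', 'fbd']

No capturing groups, so `findall` returns the 3 full match strings.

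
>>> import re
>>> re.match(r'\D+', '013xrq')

None

This matches one or more of a non-digit.
`re.match` won't scan ahead — the pattern has to work from the very first character.
Here the pattern fails at index 0, so the call returns None.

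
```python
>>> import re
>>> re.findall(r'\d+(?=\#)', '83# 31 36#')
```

['83', '36']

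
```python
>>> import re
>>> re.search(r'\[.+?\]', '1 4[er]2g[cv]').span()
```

A `+?`/`*?`/`{m,n}?` starts at its minimum and grows only as far as needed for what follows to match.
`search` walks the string left to right and returns the first match it finds.
The match spans [3:7] → '[er]'.

(3, 7)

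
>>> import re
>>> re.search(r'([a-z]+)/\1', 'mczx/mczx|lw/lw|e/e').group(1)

'mczx'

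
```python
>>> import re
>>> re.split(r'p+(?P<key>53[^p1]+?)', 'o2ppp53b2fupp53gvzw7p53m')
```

['o2', '53b', '2fu', '53g', 'vzw7', '53m', '']

The pattern matches one or more of a literal 'p'; then the literal '53', then one or more of any character except [p1] (lazy) (captured as 'key').
The `?` after the quantifier makes it lazy — it takes as little as possible before letting the rest of the pattern try.
Matches to split on: at [2:8] → 'ppp53b'; at [11:16] → 'pp53g'; at [20:24] → 'p53m'.
`re.split` interleaves the captured-group text with the surrounding fragments.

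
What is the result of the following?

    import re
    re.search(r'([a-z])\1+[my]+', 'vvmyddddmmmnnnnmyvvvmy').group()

'vvmy'

After group 1 captures some text, `\1` only succeeds where that same text appears again.
Unlike `match`, `search` isn't anchored — it looks for the pattern anywhere in the string.
The match spans [0:4] → 'vvmy'.
Captured: group 1 = 'v'.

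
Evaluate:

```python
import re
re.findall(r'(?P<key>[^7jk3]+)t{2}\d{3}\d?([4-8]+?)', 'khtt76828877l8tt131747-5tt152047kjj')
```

Pattern: one or more of any character except [7jk3] (captured as 'key'); then exactly 2 of the literal 't', then exactly 3 of a digit, then optionally a digit; then one or more of a character in [4-8] (lazy) (captured).
Matches: at [1:9] match 'htt76828', groups = ('h', '8'); at [12:21] match 'l8tt13174', groups = ('l8', '4'); at [22:31] match '-5tt15204', groups = ('-5', '4').
2 groups means each result is a tuple of 2 captured strings — 3 here.

[('h', '8'), ('l8', '4'), ('-5', '4')]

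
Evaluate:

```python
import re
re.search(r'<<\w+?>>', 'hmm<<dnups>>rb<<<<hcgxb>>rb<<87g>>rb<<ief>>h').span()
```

The match spans [3:12] → '<<dnups>>'.

(3, 12)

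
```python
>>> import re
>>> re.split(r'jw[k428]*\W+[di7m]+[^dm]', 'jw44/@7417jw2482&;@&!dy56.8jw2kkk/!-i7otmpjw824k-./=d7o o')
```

The pattern matches the literal 'jw', then zero or more of one of [k428]; then one or more of a non-word character, then one or more of one of [di7m], then any character except [dm].
Matches to split on: at [0:8] → 'jw44/@74'; at [10:23] → 'jw2482&;@&!dy'; at [27:39] → 'jw2kkk/!-i7o'; at [42:55] → 'jw824k-./=d7o'.
The string is cut at each match, leaving 5 pieces.

['', '17', '56.8', 'tmp', ' o']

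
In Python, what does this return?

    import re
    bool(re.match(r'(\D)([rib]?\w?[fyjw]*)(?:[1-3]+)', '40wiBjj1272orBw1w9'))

This matches a non-digit (captured); then optionally one of [rib], then optionally a word character, then zero or more of one of [fyjw] (captured); then one or more of a character in [1-3] (non-capturing group).
`re.match` won't scan ahead — the pattern has to work from the very first character.
Here the string doesn't start with a match, so the call returns None, and `bool(None)` is False.

False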